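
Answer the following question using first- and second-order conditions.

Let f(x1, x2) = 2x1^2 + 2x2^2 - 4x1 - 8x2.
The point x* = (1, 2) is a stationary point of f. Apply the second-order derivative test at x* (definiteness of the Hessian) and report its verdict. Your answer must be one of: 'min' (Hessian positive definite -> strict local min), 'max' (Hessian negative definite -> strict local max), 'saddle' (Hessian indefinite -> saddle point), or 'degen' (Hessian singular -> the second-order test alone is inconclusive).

Compute the Hessian H = grad^2 f:
  H = [[4, 0], [0, 4]]
Verify stationarity: grad f(x*) = H x* + g = (0, 0).
Eigenvalues of H: 4, 4.
Both eigenvalues > 0, so H is positive definite -> x* is a strict local min.

min


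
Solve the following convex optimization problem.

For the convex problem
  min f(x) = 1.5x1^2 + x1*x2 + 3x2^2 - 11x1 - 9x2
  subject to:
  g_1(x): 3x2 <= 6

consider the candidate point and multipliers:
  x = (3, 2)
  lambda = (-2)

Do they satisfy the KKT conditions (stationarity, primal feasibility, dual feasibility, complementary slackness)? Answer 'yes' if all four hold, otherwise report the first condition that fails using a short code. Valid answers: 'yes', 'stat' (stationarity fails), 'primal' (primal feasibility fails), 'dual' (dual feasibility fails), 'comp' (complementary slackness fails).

Gradient of f: grad f(x) = Q x + c = (0, 6)
Constraint values g_i(x) = a_i^T x - b_i:
  g_1((3, 2)) = 0
Stationarity residual: grad f(x) + sum_i lambda_i a_i = (0, 0)
  -> stationarity OK
Primal feasibility (all g_i <= 0): OK
Dual feasibility (all lambda_i >= 0): FAILS
Complementary slackness (lambda_i * g_i(x) = 0 for all i): OK

Verdict: the first failing condition is dual_feasibility -> dual.

dual


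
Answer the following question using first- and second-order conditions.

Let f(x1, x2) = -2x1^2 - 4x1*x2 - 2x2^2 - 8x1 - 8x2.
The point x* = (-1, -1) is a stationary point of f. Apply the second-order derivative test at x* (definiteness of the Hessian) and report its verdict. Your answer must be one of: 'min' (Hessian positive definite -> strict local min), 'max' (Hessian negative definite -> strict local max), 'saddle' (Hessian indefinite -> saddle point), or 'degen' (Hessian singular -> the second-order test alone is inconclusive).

Compute the Hessian H = grad^2 f:
  H = [[-4, -4], [-4, -4]]
Verify stationarity: grad f(x*) = H x* + g = (0, 0).
Eigenvalues of H: -8, 0.
H has a zero eigenvalue (singular; negative semidefinite but not definite), so H is neither positive definite, negative definite, nor indefinite. The second-order test alone is inconclusive -> degen.
(Indeed, f is constant along the null direction of H through x*, so x* is not a strict local extremum.)

degen


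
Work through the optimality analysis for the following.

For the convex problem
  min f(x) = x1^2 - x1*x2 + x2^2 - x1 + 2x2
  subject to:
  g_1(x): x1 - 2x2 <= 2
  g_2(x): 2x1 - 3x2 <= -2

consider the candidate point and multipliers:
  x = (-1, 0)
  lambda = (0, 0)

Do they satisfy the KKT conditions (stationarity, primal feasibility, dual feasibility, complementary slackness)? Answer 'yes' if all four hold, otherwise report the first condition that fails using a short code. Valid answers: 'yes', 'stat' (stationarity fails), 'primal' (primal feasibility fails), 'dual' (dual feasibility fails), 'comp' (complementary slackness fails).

Gradient of f: grad f(x) = Q x + c = (-3, 3)
Constraint values g_i(x) = a_i^T x - b_i:
  g_1((-1, 0)) = -3
  g_2((-1, 0)) = 0
Stationarity residual: grad f(x) + sum_i lambda_i a_i = (-3, 3)
  -> stationarity FAILS
Primal feasibility (all g_i <= 0): OK
Dual feasibility (all lambda_i >= 0): OK
Complementary slackness (lambda_i * g_i(x) = 0 for all i): OK

Verdict: the first failing condition is stationarity -> stat.

stat


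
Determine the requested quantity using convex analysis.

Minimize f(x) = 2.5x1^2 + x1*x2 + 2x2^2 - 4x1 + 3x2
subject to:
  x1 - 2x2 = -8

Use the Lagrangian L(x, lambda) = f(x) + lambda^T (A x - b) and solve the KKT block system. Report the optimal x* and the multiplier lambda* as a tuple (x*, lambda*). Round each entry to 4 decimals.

Form the Lagrangian:
  L(x, lambda) = (1/2) x^T Q x + c^T x + lambda^T (A x - b)
Stationarity (grad_x L = 0): Q x + c + A^T lambda = 0.
Primal feasibility: A x = b.

This gives the KKT block system:
  [ Q   A^T ] [ x     ]   [-c ]
  [ A    0  ] [ lambda ] = [ b ]

Solving the linear system:
  x*      = (-1.3571, 3.3214)
  lambda* = (7.4643)
  f(x*)   = 37.5536

x* = (-1.3571, 3.3214), lambda* = (7.4643)


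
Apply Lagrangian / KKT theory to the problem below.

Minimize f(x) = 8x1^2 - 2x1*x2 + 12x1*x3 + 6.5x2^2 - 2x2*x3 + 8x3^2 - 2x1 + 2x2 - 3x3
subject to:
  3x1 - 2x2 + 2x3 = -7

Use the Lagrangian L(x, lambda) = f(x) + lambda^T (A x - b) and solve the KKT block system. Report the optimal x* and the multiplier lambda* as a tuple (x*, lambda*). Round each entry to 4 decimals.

Form the Lagrangian:
  L(x, lambda) = (1/2) x^T Q x + c^T x + lambda^T (A x - b)
Stationarity (grad_x L = 0): Q x + c + A^T lambda = 0.
Primal feasibility: A x = b.

This gives the KKT block system:
  [ Q   A^T ] [ x     ]   [-c ]
  [ A    0  ] [ lambda ] = [ b ]

Solving the linear system:
  x*      = (-2.0161, 1.1129, 0.6371)
  lambda* = (9.6129)
  f(x*)   = 35.8185

x* = (-2.0161, 1.1129, 0.6371), lambda* = (9.6129)


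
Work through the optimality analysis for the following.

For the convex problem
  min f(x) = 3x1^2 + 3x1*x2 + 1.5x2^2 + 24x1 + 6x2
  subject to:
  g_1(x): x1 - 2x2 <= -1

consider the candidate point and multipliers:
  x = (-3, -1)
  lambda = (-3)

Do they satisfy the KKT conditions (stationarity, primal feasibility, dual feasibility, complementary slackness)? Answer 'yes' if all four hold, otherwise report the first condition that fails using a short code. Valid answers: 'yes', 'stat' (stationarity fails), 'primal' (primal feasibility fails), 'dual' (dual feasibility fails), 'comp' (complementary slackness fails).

Gradient of f: grad f(x) = Q x + c = (3, -6)
Constraint values g_i(x) = a_i^T x - b_i:
  g_1((-3, -1)) = 0
Stationarity residual: grad f(x) + sum_i lambda_i a_i = (0, 0)
  -> stationarity OK
Primal feasibility (all g_i <= 0): OK
Dual feasibility (all lambda_i >= 0): FAILS
Complementary slackness (lambda_i * g_i(x) = 0 for all i): OK

Verdict: the first failing condition is dual_feasibility -> dual.

dual


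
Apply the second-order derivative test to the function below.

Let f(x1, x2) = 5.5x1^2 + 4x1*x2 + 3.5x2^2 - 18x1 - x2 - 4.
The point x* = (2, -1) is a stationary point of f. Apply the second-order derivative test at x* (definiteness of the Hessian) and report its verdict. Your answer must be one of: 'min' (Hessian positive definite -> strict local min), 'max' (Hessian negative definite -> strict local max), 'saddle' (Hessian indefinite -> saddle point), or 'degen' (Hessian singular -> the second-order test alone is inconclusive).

Compute the Hessian H = grad^2 f:
  H = [[11, 4], [4, 7]]
Verify stationarity: grad f(x*) = H x* + g = (0, 0).
Eigenvalues of H: 4.5279, 13.4721.
Both eigenvalues > 0, so H is positive definite -> x* is a strict local min.

min


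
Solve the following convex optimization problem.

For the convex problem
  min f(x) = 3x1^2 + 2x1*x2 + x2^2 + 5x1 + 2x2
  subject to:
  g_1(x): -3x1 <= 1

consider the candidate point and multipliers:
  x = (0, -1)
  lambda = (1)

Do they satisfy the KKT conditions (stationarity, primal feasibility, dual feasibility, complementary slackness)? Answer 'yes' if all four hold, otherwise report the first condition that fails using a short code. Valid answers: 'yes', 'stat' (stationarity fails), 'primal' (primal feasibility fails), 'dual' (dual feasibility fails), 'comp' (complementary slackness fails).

Gradient of f: grad f(x) = Q x + c = (3, 0)
Constraint values g_i(x) = a_i^T x - b_i:
  g_1((0, -1)) = -1
Stationarity residual: grad f(x) + sum_i lambda_i a_i = (0, 0)
  -> stationarity OK
Primal feasibility (all g_i <= 0): OK
Dual feasibility (all lambda_i >= 0): OK
Complementary slackness (lambda_i * g_i(x) = 0 for all i): FAILS

Verdict: the first failing condition is complementary_slackness -> comp.

comp


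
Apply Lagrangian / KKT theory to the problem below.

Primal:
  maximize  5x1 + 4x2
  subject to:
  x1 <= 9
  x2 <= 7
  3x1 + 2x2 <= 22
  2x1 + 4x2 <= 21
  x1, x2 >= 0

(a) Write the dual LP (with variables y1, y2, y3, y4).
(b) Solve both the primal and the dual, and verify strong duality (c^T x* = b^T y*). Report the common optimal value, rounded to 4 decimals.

The standard primal-dual pair for 'max c^T x s.t. A x <= b, x >= 0' is:
  Dual:  min b^T y  s.t.  A^T y >= c,  y >= 0.

So the dual LP is:
  minimize  9y1 + 7y2 + 22y3 + 21y4
  subject to:
    y1 + 3y3 + 2y4 >= 5
    y2 + 2y3 + 4y4 >= 4
    y1, y2, y3, y4 >= 0

Solving the primal: x* = (5.75, 2.375).
  primal value c^T x* = 38.25.
Solving the dual: y* = (0, 0, 1.5, 0.25).
  dual value b^T y* = 38.25.
Strong duality: c^T x* = b^T y*. Confirmed.

38.25


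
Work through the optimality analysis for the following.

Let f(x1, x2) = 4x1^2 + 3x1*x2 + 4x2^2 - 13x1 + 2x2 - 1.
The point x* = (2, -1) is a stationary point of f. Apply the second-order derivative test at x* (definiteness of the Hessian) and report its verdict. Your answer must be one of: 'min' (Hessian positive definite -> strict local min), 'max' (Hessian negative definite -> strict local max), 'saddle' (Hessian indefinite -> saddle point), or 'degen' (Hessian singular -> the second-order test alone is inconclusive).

Compute the Hessian H = grad^2 f:
  H = [[8, 3], [3, 8]]
Verify stationarity: grad f(x*) = H x* + g = (0, 0).
Eigenvalues of H: 5, 11.
Both eigenvalues > 0, so H is positive definite -> x* is a strict local min.

min


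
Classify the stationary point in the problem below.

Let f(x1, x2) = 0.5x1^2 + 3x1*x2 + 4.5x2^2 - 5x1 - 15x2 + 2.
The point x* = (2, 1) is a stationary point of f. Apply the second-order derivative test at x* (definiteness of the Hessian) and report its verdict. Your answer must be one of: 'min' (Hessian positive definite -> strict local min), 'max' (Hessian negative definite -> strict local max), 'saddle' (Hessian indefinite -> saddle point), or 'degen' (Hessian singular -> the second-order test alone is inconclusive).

Compute the Hessian H = grad^2 f:
  H = [[1, 3], [3, 9]]
Verify stationarity: grad f(x*) = H x* + g = (0, 0).
Eigenvalues of H: 0, 10.
H has a zero eigenvalue (singular; positive semidefinite but not definite), so H is neither positive definite, negative definite, nor indefinite. The second-order test alone is inconclusive -> degen.
(Indeed, f is constant along the null direction of H through x*, so x* is not a strict local extremum.)

degen


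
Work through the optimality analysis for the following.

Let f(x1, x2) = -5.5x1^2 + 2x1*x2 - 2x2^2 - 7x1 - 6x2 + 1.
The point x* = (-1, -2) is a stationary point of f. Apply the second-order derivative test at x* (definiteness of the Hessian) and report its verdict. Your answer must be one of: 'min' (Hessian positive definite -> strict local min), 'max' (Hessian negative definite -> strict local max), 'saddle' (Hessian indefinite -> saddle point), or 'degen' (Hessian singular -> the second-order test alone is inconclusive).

Compute the Hessian H = grad^2 f:
  H = [[-11, 2], [2, -4]]
Verify stationarity: grad f(x*) = H x* + g = (0, 0).
Eigenvalues of H: -11.5311, -3.4689.
Both eigenvalues < 0, so H is negative definite -> x* is a strict local max.

max


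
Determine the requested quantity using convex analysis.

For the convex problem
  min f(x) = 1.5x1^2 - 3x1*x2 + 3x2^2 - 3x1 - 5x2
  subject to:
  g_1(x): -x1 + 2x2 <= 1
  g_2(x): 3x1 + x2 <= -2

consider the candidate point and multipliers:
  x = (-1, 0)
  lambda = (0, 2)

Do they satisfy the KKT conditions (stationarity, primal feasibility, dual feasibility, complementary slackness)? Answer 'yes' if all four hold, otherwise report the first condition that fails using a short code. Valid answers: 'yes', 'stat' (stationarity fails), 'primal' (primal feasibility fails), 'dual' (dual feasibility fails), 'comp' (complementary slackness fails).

Gradient of f: grad f(x) = Q x + c = (-6, -2)
Constraint values g_i(x) = a_i^T x - b_i:
  g_1((-1, 0)) = 0
  g_2((-1, 0)) = -1
Stationarity residual: grad f(x) + sum_i lambda_i a_i = (0, 0)
  -> stationarity OK
Primal feasibility (all g_i <= 0): OK
Dual feasibility (all lambda_i >= 0): OK
Complementary slackness (lambda_i * g_i(x) = 0 for all i): FAILS

Verdict: the first failing condition is complementary_slackness -> comp.

comp


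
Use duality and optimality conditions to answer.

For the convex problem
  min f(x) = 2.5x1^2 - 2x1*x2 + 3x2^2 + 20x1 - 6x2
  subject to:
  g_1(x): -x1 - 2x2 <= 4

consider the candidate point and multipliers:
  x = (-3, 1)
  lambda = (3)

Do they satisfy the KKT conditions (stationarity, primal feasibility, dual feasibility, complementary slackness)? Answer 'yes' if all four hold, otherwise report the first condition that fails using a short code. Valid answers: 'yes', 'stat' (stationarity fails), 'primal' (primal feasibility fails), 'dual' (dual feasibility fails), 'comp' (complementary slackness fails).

Gradient of f: grad f(x) = Q x + c = (3, 6)
Constraint values g_i(x) = a_i^T x - b_i:
  g_1((-3, 1)) = -3
Stationarity residual: grad f(x) + sum_i lambda_i a_i = (0, 0)
  -> stationarity OK
Primal feasibility (all g_i <= 0): OK
Dual feasibility (all lambda_i >= 0): OK
Complementary slackness (lambda_i * g_i(x) = 0 for all i): FAILS

Verdict: the first failing condition is complementary_slackness -> comp.

comp


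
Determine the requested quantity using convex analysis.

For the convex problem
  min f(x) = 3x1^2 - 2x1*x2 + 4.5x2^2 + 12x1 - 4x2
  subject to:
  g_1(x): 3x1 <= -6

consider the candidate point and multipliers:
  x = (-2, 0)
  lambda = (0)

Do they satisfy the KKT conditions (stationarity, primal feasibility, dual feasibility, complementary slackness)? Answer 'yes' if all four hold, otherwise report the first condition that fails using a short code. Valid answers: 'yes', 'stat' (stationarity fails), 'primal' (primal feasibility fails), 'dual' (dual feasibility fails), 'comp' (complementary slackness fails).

Gradient of f: grad f(x) = Q x + c = (0, 0)
Constraint values g_i(x) = a_i^T x - b_i:
  g_1((-2, 0)) = 0
Stationarity residual: grad f(x) + sum_i lambda_i a_i = (0, 0)
  -> stationarity OK
Primal feasibility (all g_i <= 0): OK
Dual feasibility (all lambda_i >= 0): OK
Complementary slackness (lambda_i * g_i(x) = 0 for all i): OK

Verdict: yes, KKT holds.

yes


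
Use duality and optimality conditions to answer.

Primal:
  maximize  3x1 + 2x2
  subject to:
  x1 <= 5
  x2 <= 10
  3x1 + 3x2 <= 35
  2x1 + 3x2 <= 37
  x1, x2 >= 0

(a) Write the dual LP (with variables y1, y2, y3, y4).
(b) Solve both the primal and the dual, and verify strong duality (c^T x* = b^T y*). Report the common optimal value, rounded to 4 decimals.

The standard primal-dual pair for 'max c^T x s.t. A x <= b, x >= 0' is:
  Dual:  min b^T y  s.t.  A^T y >= c,  y >= 0.

So the dual LP is:
  minimize  5y1 + 10y2 + 35y3 + 37y4
  subject to:
    y1 + 3y3 + 2y4 >= 3
    y2 + 3y3 + 3y4 >= 2
    y1, y2, y3, y4 >= 0

Solving the primal: x* = (5, 6.6667).
  primal value c^T x* = 28.3333.
Solving the dual: y* = (1, 0, 0.6667, 0).
  dual value b^T y* = 28.3333.
Strong duality: c^T x* = b^T y*. Confirmed.

28.3333


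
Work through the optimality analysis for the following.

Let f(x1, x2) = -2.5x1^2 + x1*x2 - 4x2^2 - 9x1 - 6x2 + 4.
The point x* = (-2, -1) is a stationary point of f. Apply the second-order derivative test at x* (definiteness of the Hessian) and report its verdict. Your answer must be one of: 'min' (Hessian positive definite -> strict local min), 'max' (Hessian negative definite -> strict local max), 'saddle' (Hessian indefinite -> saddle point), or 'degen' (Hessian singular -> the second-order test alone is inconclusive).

Compute the Hessian H = grad^2 f:
  H = [[-5, 1], [1, -8]]
Verify stationarity: grad f(x*) = H x* + g = (0, 0).
Eigenvalues of H: -8.3028, -4.6972.
Both eigenvalues < 0, so H is negative definite -> x* is a strict local max.

max


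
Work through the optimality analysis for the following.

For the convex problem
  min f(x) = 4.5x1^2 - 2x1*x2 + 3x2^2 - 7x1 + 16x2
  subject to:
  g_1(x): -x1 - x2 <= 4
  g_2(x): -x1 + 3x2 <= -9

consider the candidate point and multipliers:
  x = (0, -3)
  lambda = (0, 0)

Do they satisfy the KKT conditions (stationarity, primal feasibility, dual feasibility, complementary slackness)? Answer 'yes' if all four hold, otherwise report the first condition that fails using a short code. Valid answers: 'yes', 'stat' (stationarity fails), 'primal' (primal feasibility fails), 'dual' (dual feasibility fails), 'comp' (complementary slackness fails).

Gradient of f: grad f(x) = Q x + c = (-1, -2)
Constraint values g_i(x) = a_i^T x - b_i:
  g_1((0, -3)) = -1
  g_2((0, -3)) = 0
Stationarity residual: grad f(x) + sum_i lambda_i a_i = (-1, -2)
  -> stationarity FAILS
Primal feasibility (all g_i <= 0): OK
Dual feasibility (all lambda_i >= 0): OK
Complementary slackness (lambda_i * g_i(x) = 0 for all i): OK

Verdict: the first failing condition is stationarity -> stat.

stat


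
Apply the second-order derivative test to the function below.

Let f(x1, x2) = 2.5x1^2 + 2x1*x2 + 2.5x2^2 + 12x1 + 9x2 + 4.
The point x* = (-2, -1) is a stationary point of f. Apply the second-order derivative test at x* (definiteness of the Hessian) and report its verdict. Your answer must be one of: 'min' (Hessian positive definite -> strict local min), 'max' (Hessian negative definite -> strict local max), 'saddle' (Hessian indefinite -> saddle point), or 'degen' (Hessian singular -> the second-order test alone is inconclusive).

Compute the Hessian H = grad^2 f:
  H = [[5, 2], [2, 5]]
Verify stationarity: grad f(x*) = H x* + g = (0, 0).
Eigenvalues of H: 3, 7.
Both eigenvalues > 0, so H is positive definite -> x* is a strict local min.

min


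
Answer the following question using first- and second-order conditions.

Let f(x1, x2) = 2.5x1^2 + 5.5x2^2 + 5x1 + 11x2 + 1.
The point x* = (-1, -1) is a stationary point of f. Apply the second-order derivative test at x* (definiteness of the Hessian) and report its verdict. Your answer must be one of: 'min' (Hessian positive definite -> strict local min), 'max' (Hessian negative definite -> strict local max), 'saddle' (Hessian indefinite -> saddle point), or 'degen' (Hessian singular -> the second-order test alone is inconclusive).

Compute the Hessian H = grad^2 f:
  H = [[5, 0], [0, 11]]
Verify stationarity: grad f(x*) = H x* + g = (0, 0).
Eigenvalues of H: 5, 11.
Both eigenvalues > 0, so H is positive definite -> x* is a strict local min.

min


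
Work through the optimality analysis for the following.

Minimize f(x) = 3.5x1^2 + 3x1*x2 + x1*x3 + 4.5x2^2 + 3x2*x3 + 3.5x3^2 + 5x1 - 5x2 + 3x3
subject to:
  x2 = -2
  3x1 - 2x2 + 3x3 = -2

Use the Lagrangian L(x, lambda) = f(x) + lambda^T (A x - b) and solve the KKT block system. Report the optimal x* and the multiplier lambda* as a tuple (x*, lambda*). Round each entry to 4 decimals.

Form the Lagrangian:
  L(x, lambda) = (1/2) x^T Q x + c^T x + lambda^T (A x - b)
Stationarity (grad_x L = 0): Q x + c + A^T lambda = 0.
Primal feasibility: A x = b.

This gives the KKT block system:
  [ Q   A^T ] [ x     ]   [-c ]
  [ A    0  ] [ lambda ] = [ b ]

Solving the linear system:
  x*      = (-1.1667, -2, -0.8333)
  lambda* = (35.6667, 3.3333)
  f(x*)   = 39.8333

x* = (-1.1667, -2, -0.8333), lambda* = (35.6667, 3.3333)


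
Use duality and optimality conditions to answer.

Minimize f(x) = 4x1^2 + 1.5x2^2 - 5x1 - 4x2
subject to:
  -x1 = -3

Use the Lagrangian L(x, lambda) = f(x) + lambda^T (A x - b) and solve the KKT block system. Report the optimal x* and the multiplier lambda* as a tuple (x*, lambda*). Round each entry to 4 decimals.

Form the Lagrangian:
  L(x, lambda) = (1/2) x^T Q x + c^T x + lambda^T (A x - b)
Stationarity (grad_x L = 0): Q x + c + A^T lambda = 0.
Primal feasibility: A x = b.

This gives the KKT block system:
  [ Q   A^T ] [ x     ]   [-c ]
  [ A    0  ] [ lambda ] = [ b ]

Solving the linear system:
  x*      = (3, 1.3333)
  lambda* = (19)
  f(x*)   = 18.3333

x* = (3, 1.3333), lambda* = (19)


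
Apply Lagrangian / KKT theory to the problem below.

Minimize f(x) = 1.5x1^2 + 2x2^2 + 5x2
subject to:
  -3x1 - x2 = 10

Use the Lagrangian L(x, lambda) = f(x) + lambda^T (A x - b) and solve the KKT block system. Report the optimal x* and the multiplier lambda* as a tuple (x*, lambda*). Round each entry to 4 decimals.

Form the Lagrangian:
  L(x, lambda) = (1/2) x^T Q x + c^T x + lambda^T (A x - b)
Stationarity (grad_x L = 0): Q x + c + A^T lambda = 0.
Primal feasibility: A x = b.

This gives the KKT block system:
  [ Q   A^T ] [ x     ]   [-c ]
  [ A    0  ] [ lambda ] = [ b ]

Solving the linear system:
  x*      = (-2.6923, -1.9231)
  lambda* = (-2.6923)
  f(x*)   = 8.6538

x* = (-2.6923, -1.9231), lambda* = (-2.6923)


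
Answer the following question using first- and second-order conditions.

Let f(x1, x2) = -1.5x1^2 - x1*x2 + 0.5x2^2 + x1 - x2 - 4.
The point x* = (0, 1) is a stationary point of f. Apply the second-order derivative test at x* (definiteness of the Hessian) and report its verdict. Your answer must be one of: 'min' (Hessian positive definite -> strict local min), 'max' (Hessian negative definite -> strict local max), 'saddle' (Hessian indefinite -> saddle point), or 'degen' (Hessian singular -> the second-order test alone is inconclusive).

Compute the Hessian H = grad^2 f:
  H = [[-3, -1], [-1, 1]]
Verify stationarity: grad f(x*) = H x* + g = (0, 0).
Eigenvalues of H: -3.2361, 1.2361.
Eigenvalues have mixed signs, so H is indefinite -> x* is a saddle point.

saddle


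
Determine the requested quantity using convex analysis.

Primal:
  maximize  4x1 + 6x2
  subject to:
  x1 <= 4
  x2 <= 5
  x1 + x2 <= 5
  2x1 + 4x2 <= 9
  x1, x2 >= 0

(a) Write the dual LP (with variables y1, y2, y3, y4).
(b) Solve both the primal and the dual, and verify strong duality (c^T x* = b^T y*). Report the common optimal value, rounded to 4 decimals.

The standard primal-dual pair for 'max c^T x s.t. A x <= b, x >= 0' is:
  Dual:  min b^T y  s.t.  A^T y >= c,  y >= 0.

So the dual LP is:
  minimize  4y1 + 5y2 + 5y3 + 9y4
  subject to:
    y1 + y3 + 2y4 >= 4
    y2 + y3 + 4y4 >= 6
    y1, y2, y3, y4 >= 0

Solving the primal: x* = (4, 0.25).
  primal value c^T x* = 17.5.
Solving the dual: y* = (1, 0, 0, 1.5).
  dual value b^T y* = 17.5.
Strong duality: c^T x* = b^T y*. Confirmed.

17.5


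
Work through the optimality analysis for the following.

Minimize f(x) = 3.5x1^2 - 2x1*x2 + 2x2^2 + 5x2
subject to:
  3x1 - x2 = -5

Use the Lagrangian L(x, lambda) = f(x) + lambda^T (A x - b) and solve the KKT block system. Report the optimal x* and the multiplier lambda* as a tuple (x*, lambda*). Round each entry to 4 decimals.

Form the Lagrangian:
  L(x, lambda) = (1/2) x^T Q x + c^T x + lambda^T (A x - b)
Stationarity (grad_x L = 0): Q x + c + A^T lambda = 0.
Primal feasibility: A x = b.

This gives the KKT block system:
  [ Q   A^T ] [ x     ]   [-c ]
  [ A    0  ] [ lambda ] = [ b ]

Solving the linear system:
  x*      = (-2.0968, -1.2903)
  lambda* = (4.0323)
  f(x*)   = 6.8548

x* = (-2.0968, -1.2903), lambda* = (4.0323)


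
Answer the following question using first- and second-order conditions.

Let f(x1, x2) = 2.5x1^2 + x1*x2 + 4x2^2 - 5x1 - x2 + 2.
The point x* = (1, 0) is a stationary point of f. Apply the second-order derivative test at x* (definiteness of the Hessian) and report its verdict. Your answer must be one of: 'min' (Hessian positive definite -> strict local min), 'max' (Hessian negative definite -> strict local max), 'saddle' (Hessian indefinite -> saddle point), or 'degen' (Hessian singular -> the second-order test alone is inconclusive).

Compute the Hessian H = grad^2 f:
  H = [[5, 1], [1, 8]]
Verify stationarity: grad f(x*) = H x* + g = (0, 0).
Eigenvalues of H: 4.6972, 8.3028.
Both eigenvalues > 0, so H is positive definite -> x* is a strict local min.

min


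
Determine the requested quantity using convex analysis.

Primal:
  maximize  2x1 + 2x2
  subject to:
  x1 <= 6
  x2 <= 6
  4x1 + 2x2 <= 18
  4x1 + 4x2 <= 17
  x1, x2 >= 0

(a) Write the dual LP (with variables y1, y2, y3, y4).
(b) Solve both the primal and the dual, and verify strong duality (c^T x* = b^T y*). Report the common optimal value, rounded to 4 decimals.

The standard primal-dual pair for 'max c^T x s.t. A x <= b, x >= 0' is:
  Dual:  min b^T y  s.t.  A^T y >= c,  y >= 0.

So the dual LP is:
  minimize  6y1 + 6y2 + 18y3 + 17y4
  subject to:
    y1 + 4y3 + 4y4 >= 2
    y2 + 2y3 + 4y4 >= 2
    y1, y2, y3, y4 >= 0

Solving the primal: x* = (4.25, 0).
  primal value c^T x* = 8.5.
Solving the dual: y* = (0, 0, 0, 0.5).
  dual value b^T y* = 8.5.
Strong duality: c^T x* = b^T y*. Confirmed.

8.5


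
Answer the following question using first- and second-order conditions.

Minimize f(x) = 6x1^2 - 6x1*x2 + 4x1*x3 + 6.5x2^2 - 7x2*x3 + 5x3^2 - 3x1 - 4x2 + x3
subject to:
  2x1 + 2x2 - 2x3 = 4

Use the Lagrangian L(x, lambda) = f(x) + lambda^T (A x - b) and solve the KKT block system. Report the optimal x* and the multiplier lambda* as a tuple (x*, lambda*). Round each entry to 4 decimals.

Form the Lagrangian:
  L(x, lambda) = (1/2) x^T Q x + c^T x + lambda^T (A x - b)
Stationarity (grad_x L = 0): Q x + c + A^T lambda = 0.
Primal feasibility: A x = b.

This gives the KKT block system:
  [ Q   A^T ] [ x     ]   [-c ]
  [ A    0  ] [ lambda ] = [ b ]

Solving the linear system:
  x*      = (0.9703, 0.8922, -0.1375)
  lambda* = (-1.3699)
  f(x*)   = -0.5688

x* = (0.9703, 0.8922, -0.1375), lambda* = (-1.3699)


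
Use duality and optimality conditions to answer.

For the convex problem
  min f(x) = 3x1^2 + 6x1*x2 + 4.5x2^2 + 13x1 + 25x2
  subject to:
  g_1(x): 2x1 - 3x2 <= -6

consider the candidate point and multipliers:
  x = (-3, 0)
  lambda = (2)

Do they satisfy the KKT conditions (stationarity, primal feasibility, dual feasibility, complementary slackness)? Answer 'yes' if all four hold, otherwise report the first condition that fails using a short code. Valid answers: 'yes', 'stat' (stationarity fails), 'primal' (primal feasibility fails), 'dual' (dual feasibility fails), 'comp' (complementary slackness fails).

Gradient of f: grad f(x) = Q x + c = (-5, 7)
Constraint values g_i(x) = a_i^T x - b_i:
  g_1((-3, 0)) = 0
Stationarity residual: grad f(x) + sum_i lambda_i a_i = (-1, 1)
  -> stationarity FAILS
Primal feasibility (all g_i <= 0): OK
Dual feasibility (all lambda_i >= 0): OK
Complementary slackness (lambda_i * g_i(x) = 0 for all i): OK

Verdict: the first failing condition is stationarity -> stat.

stat


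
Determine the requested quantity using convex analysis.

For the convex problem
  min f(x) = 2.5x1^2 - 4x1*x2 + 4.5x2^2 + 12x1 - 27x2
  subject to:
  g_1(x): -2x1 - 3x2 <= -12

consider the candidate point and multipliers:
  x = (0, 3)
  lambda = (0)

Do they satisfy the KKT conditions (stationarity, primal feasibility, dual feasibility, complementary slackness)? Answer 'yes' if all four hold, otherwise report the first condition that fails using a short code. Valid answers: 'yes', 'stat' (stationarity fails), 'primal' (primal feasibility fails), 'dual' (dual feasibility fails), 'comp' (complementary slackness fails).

Gradient of f: grad f(x) = Q x + c = (0, 0)
Constraint values g_i(x) = a_i^T x - b_i:
  g_1((0, 3)) = 3
Stationarity residual: grad f(x) + sum_i lambda_i a_i = (0, 0)
  -> stationarity OK
Primal feasibility (all g_i <= 0): FAILS
Dual feasibility (all lambda_i >= 0): OK
Complementary slackness (lambda_i * g_i(x) = 0 for all i): OK

Verdict: the first failing condition is primal_feasibility -> primal.

primal


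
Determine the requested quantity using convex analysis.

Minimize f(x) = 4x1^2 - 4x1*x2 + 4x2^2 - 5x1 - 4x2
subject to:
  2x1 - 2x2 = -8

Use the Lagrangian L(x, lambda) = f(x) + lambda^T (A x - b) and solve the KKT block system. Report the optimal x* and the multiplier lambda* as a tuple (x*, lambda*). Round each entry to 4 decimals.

Form the Lagrangian:
  L(x, lambda) = (1/2) x^T Q x + c^T x + lambda^T (A x - b)
Stationarity (grad_x L = 0): Q x + c + A^T lambda = 0.
Primal feasibility: A x = b.

This gives the KKT block system:
  [ Q   A^T ] [ x     ]   [-c ]
  [ A    0  ] [ lambda ] = [ b ]

Solving the linear system:
  x*      = (-0.875, 3.125)
  lambda* = (12.25)
  f(x*)   = 44.9375

x* = (-0.875, 3.125), lambda* = (12.25)


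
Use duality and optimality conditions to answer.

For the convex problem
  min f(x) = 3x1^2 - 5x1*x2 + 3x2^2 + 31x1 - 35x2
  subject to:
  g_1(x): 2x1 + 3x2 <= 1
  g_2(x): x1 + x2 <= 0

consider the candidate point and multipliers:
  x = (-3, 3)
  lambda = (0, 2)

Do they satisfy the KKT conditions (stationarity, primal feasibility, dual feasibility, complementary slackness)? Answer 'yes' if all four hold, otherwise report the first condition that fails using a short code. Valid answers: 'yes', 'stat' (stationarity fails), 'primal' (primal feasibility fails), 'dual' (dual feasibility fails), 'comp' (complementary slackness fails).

Gradient of f: grad f(x) = Q x + c = (-2, -2)
Constraint values g_i(x) = a_i^T x - b_i:
  g_1((-3, 3)) = 2
  g_2((-3, 3)) = 0
Stationarity residual: grad f(x) + sum_i lambda_i a_i = (0, 0)
  -> stationarity OK
Primal feasibility (all g_i <= 0): FAILS
Dual feasibility (all lambda_i >= 0): OK
Complementary slackness (lambda_i * g_i(x) = 0 for all i): OK

Verdict: the first failing condition is primal_feasibility -> primal.

primal


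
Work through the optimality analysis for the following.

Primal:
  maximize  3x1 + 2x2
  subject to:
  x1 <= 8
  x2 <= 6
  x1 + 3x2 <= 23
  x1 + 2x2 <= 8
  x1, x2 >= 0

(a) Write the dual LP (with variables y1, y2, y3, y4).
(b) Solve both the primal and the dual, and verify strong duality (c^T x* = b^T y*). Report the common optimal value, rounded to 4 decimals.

The standard primal-dual pair for 'max c^T x s.t. A x <= b, x >= 0' is:
  Dual:  min b^T y  s.t.  A^T y >= c,  y >= 0.

So the dual LP is:
  minimize  8y1 + 6y2 + 23y3 + 8y4
  subject to:
    y1 + y3 + y4 >= 3
    y2 + 3y3 + 2y4 >= 2
    y1, y2, y3, y4 >= 0

Solving the primal: x* = (8, 0).
  primal value c^T x* = 24.
Solving the dual: y* = (2, 0, 0, 1).
  dual value b^T y* = 24.
Strong duality: c^T x* = b^T y*. Confirmed.

24


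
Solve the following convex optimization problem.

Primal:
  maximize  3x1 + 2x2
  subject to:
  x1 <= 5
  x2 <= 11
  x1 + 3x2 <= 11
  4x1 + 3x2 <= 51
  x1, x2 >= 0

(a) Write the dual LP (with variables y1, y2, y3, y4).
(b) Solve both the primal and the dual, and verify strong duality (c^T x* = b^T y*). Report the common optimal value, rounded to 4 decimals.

The standard primal-dual pair for 'max c^T x s.t. A x <= b, x >= 0' is:
  Dual:  min b^T y  s.t.  A^T y >= c,  y >= 0.

So the dual LP is:
  minimize  5y1 + 11y2 + 11y3 + 51y4
  subject to:
    y1 + y3 + 4y4 >= 3
    y2 + 3y3 + 3y4 >= 2
    y1, y2, y3, y4 >= 0

Solving the primal: x* = (5, 2).
  primal value c^T x* = 19.
Solving the dual: y* = (2.3333, 0, 0.6667, 0).
  dual value b^T y* = 19.
Strong duality: c^T x* = b^T y*. Confirmed.

19


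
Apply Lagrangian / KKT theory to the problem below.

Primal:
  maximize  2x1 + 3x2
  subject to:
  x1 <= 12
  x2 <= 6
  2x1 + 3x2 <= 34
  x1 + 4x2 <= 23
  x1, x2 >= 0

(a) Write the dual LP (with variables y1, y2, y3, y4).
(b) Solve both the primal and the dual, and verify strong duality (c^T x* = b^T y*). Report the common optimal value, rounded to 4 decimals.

The standard primal-dual pair for 'max c^T x s.t. A x <= b, x >= 0' is:
  Dual:  min b^T y  s.t.  A^T y >= c,  y >= 0.

So the dual LP is:
  minimize  12y1 + 6y2 + 34y3 + 23y4
  subject to:
    y1 + 2y3 + y4 >= 2
    y2 + 3y3 + 4y4 >= 3
    y1, y2, y3, y4 >= 0

Solving the primal: x* = (12, 2.75).
  primal value c^T x* = 32.25.
Solving the dual: y* = (1.25, 0, 0, 0.75).
  dual value b^T y* = 32.25.
Strong duality: c^T x* = b^T y*. Confirmed.

32.25


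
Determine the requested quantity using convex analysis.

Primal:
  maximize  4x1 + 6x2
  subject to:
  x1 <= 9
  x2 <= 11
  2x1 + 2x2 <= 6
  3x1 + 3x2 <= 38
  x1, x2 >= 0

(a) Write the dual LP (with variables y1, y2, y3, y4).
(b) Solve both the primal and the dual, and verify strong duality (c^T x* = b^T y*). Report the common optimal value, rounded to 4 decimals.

The standard primal-dual pair for 'max c^T x s.t. A x <= b, x >= 0' is:
  Dual:  min b^T y  s.t.  A^T y >= c,  y >= 0.

So the dual LP is:
  minimize  9y1 + 11y2 + 6y3 + 38y4
  subject to:
    y1 + 2y3 + 3y4 >= 4
    y2 + 2y3 + 3y4 >= 6
    y1, y2, y3, y4 >= 0

Solving the primal: x* = (0, 3).
  primal value c^T x* = 18.
Solving the dual: y* = (0, 0, 3, 0).
  dual value b^T y* = 18.
Strong duality: c^T x* = b^T y*. Confirmed.

18


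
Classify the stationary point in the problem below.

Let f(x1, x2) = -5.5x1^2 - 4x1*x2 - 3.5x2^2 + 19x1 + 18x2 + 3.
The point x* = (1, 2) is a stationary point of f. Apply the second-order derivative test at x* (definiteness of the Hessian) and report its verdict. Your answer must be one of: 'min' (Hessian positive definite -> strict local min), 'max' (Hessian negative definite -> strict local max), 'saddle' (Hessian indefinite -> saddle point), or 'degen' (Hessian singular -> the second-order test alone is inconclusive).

Compute the Hessian H = grad^2 f:
  H = [[-11, -4], [-4, -7]]
Verify stationarity: grad f(x*) = H x* + g = (0, 0).
Eigenvalues of H: -13.4721, -4.5279.
Both eigenvalues < 0, so H is negative definite -> x* is a strict local max.

max


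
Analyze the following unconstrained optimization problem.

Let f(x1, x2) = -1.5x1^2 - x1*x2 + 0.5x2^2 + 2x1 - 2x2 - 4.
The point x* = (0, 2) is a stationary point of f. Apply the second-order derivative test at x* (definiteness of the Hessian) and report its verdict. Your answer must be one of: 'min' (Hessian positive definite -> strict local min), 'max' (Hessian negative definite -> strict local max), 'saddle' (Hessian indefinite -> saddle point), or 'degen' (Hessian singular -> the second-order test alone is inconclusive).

Compute the Hessian H = grad^2 f:
  H = [[-3, -1], [-1, 1]]
Verify stationarity: grad f(x*) = H x* + g = (0, 0).
Eigenvalues of H: -3.2361, 1.2361.
Eigenvalues have mixed signs, so H is indefinite -> x* is a saddle point.

saddle


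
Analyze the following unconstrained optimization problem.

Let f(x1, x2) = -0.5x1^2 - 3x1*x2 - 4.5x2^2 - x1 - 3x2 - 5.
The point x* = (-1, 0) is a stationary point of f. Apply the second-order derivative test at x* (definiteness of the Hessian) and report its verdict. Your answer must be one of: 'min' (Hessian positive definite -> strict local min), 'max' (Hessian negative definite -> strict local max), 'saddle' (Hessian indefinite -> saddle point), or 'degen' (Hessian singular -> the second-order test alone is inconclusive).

Compute the Hessian H = grad^2 f:
  H = [[-1, -3], [-3, -9]]
Verify stationarity: grad f(x*) = H x* + g = (0, 0).
Eigenvalues of H: -10, 0.
H has a zero eigenvalue (singular; negative semidefinite but not definite), so H is neither positive definite, negative definite, nor indefinite. The second-order test alone is inconclusive -> degen.
(Indeed, f is constant along the null direction of H through x*, so x* is not a strict local extremum.)

degen


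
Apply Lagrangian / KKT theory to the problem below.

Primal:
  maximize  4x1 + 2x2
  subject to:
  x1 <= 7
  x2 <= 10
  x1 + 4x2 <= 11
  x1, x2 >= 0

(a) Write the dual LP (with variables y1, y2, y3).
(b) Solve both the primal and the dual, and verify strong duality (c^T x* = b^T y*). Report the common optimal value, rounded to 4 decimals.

The standard primal-dual pair for 'max c^T x s.t. A x <= b, x >= 0' is:
  Dual:  min b^T y  s.t.  A^T y >= c,  y >= 0.

So the dual LP is:
  minimize  7y1 + 10y2 + 11y3
  subject to:
    y1 + y3 >= 4
    y2 + 4y3 >= 2
    y1, y2, y3 >= 0

Solving the primal: x* = (7, 1).
  primal value c^T x* = 30.
Solving the dual: y* = (3.5, 0, 0.5).
  dual value b^T y* = 30.
Strong duality: c^T x* = b^T y*. Confirmed.

30


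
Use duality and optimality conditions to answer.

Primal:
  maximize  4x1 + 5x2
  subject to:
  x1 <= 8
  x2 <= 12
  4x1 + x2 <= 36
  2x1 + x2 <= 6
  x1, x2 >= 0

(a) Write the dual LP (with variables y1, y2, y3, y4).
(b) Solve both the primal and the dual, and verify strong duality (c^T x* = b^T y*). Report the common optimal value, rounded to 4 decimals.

The standard primal-dual pair for 'max c^T x s.t. A x <= b, x >= 0' is:
  Dual:  min b^T y  s.t.  A^T y >= c,  y >= 0.

So the dual LP is:
  minimize  8y1 + 12y2 + 36y3 + 6y4
  subject to:
    y1 + 4y3 + 2y4 >= 4
    y2 + y3 + y4 >= 5
    y1, y2, y3, y4 >= 0

Solving the primal: x* = (0, 6).
  primal value c^T x* = 30.
Solving the dual: y* = (0, 0, 0, 5).
  dual value b^T y* = 30.
Strong duality: c^T x* = b^T y*. Confirmed.

30


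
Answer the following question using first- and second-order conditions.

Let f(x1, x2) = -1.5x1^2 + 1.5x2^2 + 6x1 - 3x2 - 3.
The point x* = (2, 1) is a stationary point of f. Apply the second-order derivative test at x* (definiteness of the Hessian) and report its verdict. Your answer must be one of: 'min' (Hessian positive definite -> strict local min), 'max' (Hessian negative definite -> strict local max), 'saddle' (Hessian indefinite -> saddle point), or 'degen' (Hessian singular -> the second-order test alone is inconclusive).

Compute the Hessian H = grad^2 f:
  H = [[-3, 0], [0, 3]]
Verify stationarity: grad f(x*) = H x* + g = (0, 0).
Eigenvalues of H: -3, 3.
Eigenvalues have mixed signs, so H is indefinite -> x* is a saddle point.

saddle


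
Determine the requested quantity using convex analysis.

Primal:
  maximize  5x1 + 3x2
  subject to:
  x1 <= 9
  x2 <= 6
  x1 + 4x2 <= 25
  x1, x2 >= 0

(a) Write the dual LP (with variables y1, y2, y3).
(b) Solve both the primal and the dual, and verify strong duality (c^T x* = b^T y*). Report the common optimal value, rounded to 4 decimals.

The standard primal-dual pair for 'max c^T x s.t. A x <= b, x >= 0' is:
  Dual:  min b^T y  s.t.  A^T y >= c,  y >= 0.

So the dual LP is:
  minimize  9y1 + 6y2 + 25y3
  subject to:
    y1 + y3 >= 5
    y2 + 4y3 >= 3
    y1, y2, y3 >= 0

Solving the primal: x* = (9, 4).
  primal value c^T x* = 57.
Solving the dual: y* = (4.25, 0, 0.75).
  dual value b^T y* = 57.
Strong duality: c^T x* = b^T y*. Confirmed.

57


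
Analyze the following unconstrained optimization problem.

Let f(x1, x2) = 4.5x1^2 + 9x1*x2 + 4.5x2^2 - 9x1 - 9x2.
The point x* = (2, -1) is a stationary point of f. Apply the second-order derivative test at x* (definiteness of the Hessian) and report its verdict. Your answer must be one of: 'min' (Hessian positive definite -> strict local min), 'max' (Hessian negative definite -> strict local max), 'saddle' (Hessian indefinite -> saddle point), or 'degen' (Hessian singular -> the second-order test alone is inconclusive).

Compute the Hessian H = grad^2 f:
  H = [[9, 9], [9, 9]]
Verify stationarity: grad f(x*) = H x* + g = (0, 0).
Eigenvalues of H: 0, 18.
H has a zero eigenvalue (singular; positive semidefinite but not definite), so H is neither positive definite, negative definite, nor indefinite. The second-order test alone is inconclusive -> degen.
(Indeed, f is constant along the null direction of H through x*, so x* is not a strict local extremum.)

degen


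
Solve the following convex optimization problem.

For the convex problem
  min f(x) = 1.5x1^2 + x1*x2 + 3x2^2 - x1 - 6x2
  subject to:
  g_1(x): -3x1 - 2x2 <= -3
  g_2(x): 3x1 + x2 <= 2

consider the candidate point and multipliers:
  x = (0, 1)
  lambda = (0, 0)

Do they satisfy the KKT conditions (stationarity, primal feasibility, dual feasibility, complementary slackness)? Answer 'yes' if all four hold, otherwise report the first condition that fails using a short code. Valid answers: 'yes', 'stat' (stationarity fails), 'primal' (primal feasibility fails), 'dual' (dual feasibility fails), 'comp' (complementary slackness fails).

Gradient of f: grad f(x) = Q x + c = (0, 0)
Constraint values g_i(x) = a_i^T x - b_i:
  g_1((0, 1)) = 1
  g_2((0, 1)) = -1
Stationarity residual: grad f(x) + sum_i lambda_i a_i = (0, 0)
  -> stationarity OK
Primal feasibility (all g_i <= 0): FAILS
Dual feasibility (all lambda_i >= 0): OK
Complementary slackness (lambda_i * g_i(x) = 0 for all i): OK

Verdict: the first failing condition is primal_feasibility -> primal.

primal
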